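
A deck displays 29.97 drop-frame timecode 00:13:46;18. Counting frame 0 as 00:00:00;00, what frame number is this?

As if non-drop at 30 labels/s: (0 × 3600 + 13 × 60 + 46) × 30 + 18 = 24798.
Minute boundaries passed: 13; those not divisible by 10: 13 − 1 = 12; dropped labels = 2 × 12 = 24.
Actual frame index = 24798 − 24 = 24774.

24774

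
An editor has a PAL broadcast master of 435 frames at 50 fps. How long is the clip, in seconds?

Running time = 435 / (50) = 8.7 s.

8.7 seconds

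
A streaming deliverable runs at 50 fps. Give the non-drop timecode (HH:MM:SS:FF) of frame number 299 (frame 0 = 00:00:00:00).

00:00:05:49

299 ÷ 50 = 5 full seconds, remainder 49 frames.
5 s = 0 h 0 min 5 s.
Timecode: 00:00:05:49.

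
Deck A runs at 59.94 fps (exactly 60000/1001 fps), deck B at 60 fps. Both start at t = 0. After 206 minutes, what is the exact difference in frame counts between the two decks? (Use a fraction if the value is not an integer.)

206 min = 12360 s.
A emits 60000/1001 × 12360 = 741600000/1001 frames; B emits 60 × 12360 = 741600.
Difference = 741600/1001 frames (≈ 740.8591); B is ahead of A.

741600/1001 frames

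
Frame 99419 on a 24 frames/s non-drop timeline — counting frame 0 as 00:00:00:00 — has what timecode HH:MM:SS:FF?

99419 ÷ 24 = 4142 full seconds, remainder 11 frames.
4142 s = 1 h 9 min 2 s.
Timecode: 01:09:02:11.

01:09:02:11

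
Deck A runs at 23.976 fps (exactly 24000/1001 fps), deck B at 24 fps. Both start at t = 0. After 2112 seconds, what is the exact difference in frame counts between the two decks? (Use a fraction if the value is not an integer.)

4608/91 frames

A emits 24000/1001 × 2112 = 4608000/91 frames; B emits 24 × 2112 = 50688.
Difference = 4608/91 frames (≈ 50.6374); B is ahead of A.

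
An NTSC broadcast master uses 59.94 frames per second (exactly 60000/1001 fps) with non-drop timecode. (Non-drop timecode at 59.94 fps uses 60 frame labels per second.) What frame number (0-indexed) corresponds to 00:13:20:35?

frame 48035

Total seconds to the label: (0 × 3600 + 13 × 60 + 20) = 800.
Frame index = 800 × 60 + 35 = 48035.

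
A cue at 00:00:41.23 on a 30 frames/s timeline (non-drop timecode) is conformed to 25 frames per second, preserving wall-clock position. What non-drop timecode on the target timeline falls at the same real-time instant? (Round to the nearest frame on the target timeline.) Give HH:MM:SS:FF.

00:00:41:19

Source frame index: (0×3600 + 0×60 + 41) × 30 + 23 = 1253.
Real time: 1253 / (30) = 1253/30 s.
Target frame: (1253/30) × (25) = 6265/6 ≈ 1044.167 → 1044.
At 25 labels/s: frame 1044 → 00:00:41:19.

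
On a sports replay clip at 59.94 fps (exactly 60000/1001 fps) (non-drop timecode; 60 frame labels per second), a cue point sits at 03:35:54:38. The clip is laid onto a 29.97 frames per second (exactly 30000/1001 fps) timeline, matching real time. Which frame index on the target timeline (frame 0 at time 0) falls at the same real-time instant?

frame 388639

Source frame index: (3×3600 + 35×60 + 54) × 60 + 38 = 777278.
Real time: 777278 / (60000/1001) = 389027639/30000 s.
Target frame: (389027639/30000) × (30000/1001) = 388639.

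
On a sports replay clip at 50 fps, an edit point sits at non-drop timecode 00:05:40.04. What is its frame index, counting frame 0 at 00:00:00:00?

frame 17004

Total seconds to the label: (0 × 3600 + 5 × 60 + 40) = 340.
Frame index = 340 × 50 + 4 = 17004.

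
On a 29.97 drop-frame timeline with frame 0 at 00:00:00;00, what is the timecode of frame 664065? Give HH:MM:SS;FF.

06:09:17;21

Ten DF minutes hold 17982 frames, so frame 664065 lies in block 36 (frames 647352–665333) with 16713 frames into that block.
The block's first minute is 1800 frames and the rest 1798 each; 16713 frames reaches minute 9, so 36 × 18 + 9 × 2 = 666 labels have been skipped so far.
Adding those back, label number 664065 + 666 = 664731 at 30 labels/s is 22157 s + 21 f = 6 h 9 min 17 s frame 21, i.e. 06:09:17;21.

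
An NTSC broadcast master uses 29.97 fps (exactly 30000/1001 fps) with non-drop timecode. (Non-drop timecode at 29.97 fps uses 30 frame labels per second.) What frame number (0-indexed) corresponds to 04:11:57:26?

453536

Total seconds to the label: (4 × 3600 + 11 × 60 + 57) = 15117.
Frame index = 15117 × 30 + 26 = 453536.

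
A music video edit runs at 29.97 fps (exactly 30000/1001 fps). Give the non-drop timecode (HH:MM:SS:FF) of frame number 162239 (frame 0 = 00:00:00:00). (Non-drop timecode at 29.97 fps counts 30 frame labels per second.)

162239 ÷ 30 = 5407 full seconds, remainder 29 frames.
5407 s = 1 h 30 min 7 s.
Timecode: 01:30:07:29.

01:30:07:29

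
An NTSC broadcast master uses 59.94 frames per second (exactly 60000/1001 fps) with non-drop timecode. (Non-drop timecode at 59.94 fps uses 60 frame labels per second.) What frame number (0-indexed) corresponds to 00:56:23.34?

frame 203014

Total seconds to the label: (0 × 3600 + 56 × 60 + 23) = 3383.
Frame index = 3383 × 60 + 34 = 203014.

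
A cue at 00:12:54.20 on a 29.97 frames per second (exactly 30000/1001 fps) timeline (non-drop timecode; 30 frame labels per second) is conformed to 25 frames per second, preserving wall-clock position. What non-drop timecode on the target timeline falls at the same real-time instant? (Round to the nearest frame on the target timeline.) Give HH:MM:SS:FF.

00:12:55:11

Source frame index: (0×3600 + 12×60 + 54) × 30 + 20 = 23240.
Real time: 23240 / (30000/1001) = 581581/750 s.
Target frame: (581581/750) × (25) = 581581/30 ≈ 19386.033 → 19386.
At 25 labels/s: frame 19386 → 00:12:55:11.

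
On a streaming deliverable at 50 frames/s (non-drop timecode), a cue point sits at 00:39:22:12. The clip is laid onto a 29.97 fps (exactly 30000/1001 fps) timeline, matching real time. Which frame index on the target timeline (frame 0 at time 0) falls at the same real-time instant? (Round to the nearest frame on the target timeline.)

Source frame index: (0×3600 + 39×60 + 22) × 50 + 12 = 118112.
Real time: 118112 / (50) = 59056/25 s.
Target frame: (59056/25) × (30000/1001) = 70867200/1001 ≈ 70796.404 → 70796.

frame 70796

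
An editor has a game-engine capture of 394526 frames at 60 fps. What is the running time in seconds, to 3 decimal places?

6575.433 seconds

Running time = 394526 × 1/60 = 197263/30 s ≈ 6575.433 s.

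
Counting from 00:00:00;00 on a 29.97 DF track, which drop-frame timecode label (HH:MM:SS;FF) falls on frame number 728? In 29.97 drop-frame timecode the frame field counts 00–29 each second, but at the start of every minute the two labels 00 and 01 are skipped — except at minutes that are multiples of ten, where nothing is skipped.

00:00:24;08

Ten DF minutes hold 17982 frames, so frame 728 lies in block 0 (frames 0–17981) with 728 frames into that block.
The block's first minute is 1800 frames and the rest 1798 each; 728 frames reaches minute 0, so 0 × 18 + 0 × 2 = 0 labels have been skipped so far.
Adding those back, label number 728 + 0 = 728 at 30 labels/s is 24 s + 8 f = 0 h 0 min 24 s frame 8, i.e. 00:00:24;08.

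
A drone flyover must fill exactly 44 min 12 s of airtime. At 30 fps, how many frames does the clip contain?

44 min 12 s = 2652 s.
Frames = 2652 × 30 = 79560.

79560 frames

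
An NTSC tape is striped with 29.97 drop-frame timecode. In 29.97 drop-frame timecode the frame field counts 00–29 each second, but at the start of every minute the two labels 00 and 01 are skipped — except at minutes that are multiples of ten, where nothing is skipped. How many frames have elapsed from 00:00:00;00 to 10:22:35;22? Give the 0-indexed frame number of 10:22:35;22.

1119552

Complete 10-minute blocks: 62, each 17982 frames → 1114884.
Remaining 2 whole minutes in the current block: 1800 + 1 × 1798 = 3598 frames.
Within the current minute: 35 × 30 + 22 − 2 = 1070 (labels ;00/;01 skipped at this minute). Total = 1114884 + 3598 + 1070 = 1119552.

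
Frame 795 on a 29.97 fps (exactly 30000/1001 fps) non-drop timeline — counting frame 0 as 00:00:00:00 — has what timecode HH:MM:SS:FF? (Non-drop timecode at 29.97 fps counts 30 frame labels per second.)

795 ÷ 30 = 26 full seconds, remainder 15 frames.
26 s = 0 h 0 min 26 s.
Timecode: 00:00:26:15.

00:00:26:15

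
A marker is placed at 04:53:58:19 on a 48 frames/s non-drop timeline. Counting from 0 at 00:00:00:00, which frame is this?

Total seconds to the label: (4 × 3600 + 53 × 60 + 58) = 17638.
Frame index = 17638 × 48 + 19 = 846643.

frame 846643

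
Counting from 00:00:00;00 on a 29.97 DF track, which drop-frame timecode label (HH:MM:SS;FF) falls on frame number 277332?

02:34:13;20

Ten DF minutes hold 17982 frames, so frame 277332 lies in block 15 (frames 269730–287711) with 7602 frames into that block.
The block's first minute is 1800 frames and the rest 1798 each; 7602 frames reaches minute 4, so 15 × 18 + 4 × 2 = 278 labels have been skipped so far.
Adding those back, label number 277332 + 278 = 277610 at 30 labels/s is 9253 s + 20 f = 2 h 34 min 13 s frame 20, i.e. 02:34:13;20.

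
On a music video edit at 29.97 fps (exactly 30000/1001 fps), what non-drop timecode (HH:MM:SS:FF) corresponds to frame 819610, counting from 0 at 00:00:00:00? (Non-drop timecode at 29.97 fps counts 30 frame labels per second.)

819610 ÷ 30 = 27320 full seconds, remainder 10 frames.
27320 s = 7 h 35 min 20 s.
Timecode: 07:35:20:10.

07:35:20:10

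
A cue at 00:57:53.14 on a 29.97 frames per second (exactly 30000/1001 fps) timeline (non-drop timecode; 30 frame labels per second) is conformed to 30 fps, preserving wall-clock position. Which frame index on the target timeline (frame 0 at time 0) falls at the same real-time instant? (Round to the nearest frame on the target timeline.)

frame 104308

Source frame index: (0×3600 + 57×60 + 53) × 30 + 14 = 104204.
Real time: 104204 / (30000/1001) = 26077051/7500 s.
Target frame: (26077051/7500) × (30) = 26077051/250 ≈ 104308.204 → 104308.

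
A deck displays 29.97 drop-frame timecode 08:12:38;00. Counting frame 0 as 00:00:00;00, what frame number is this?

885854

As if non-drop at 30 labels/s: (8 × 3600 + 12 × 60 + 38) × 30 + 0 = 886740.
Minute boundaries passed: 492; those not divisible by 10: 492 − 49 = 443; dropped labels = 2 × 443 = 886.
Actual frame index = 886740 − 886 = 885854.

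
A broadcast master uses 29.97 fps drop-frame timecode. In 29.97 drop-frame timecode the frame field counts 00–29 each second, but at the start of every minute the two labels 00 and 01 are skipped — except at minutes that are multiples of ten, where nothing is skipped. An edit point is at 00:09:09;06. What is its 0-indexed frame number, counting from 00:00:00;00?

16458

Complete 10-minute blocks: 0, each 17982 frames → 0.
Remaining 9 whole minutes in the current block: 1800 + 8 × 1798 = 16184 frames.
Within the current minute: 9 × 30 + 6 − 2 = 274 (labels ;00/;01 skipped at this minute). Total = 0 + 16184 + 274 = 16458.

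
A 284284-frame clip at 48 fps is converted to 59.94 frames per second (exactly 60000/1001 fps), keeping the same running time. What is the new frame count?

355000 frames

Target frames = source frames × (target rate / source rate) = 284284 × (60000/1001)/(48) = 284284 × 1250/1001 = 355000.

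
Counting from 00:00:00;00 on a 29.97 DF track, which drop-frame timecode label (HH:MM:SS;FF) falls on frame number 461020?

04:16:22;22

Each 10-minute DF block holds 10 × 60 × 30 − 9 × 2 = 17982 frames. 461020 ÷ 17982 → 25 full blocks, remainder 11470.
Within the partial block the first minute is 1800 frames and each further minute 1798, so 6 further minute boundaries passed. Total skipped labels = 18 × 25 + 2 × 6 = 462.
Non-drop label index = 461020 + 462 = 461482; at 30 labels/s that is 04:16:22:22, i.e. DF 04:16:22;22.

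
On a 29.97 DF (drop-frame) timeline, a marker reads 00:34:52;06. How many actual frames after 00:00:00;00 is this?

62704

Complete 10-minute blocks: 3, each 17982 frames → 53946.
Remaining 4 whole minutes in the current block: 1800 + 3 × 1798 = 7194 frames.
Within the current minute: 52 × 30 + 6 − 2 = 1564 (labels ;00/;01 skipped at this minute). Total = 53946 + 7194 + 1564 = 62704.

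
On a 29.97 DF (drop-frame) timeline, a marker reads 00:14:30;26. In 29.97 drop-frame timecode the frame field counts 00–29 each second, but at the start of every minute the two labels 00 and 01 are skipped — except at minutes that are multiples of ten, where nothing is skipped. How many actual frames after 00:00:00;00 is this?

Complete 10-minute blocks: 1, each 17982 frames → 17982.
Remaining 4 whole minutes in the current block: 1800 + 3 × 1798 = 7194 frames.
Within the current minute: 30 × 30 + 26 − 2 = 924 (labels ;00/;01 skipped at this minute). Total = 17982 + 7194 + 924 = 26100.

26100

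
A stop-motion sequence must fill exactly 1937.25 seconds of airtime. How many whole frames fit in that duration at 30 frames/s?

58117 frames

Frames = 1937.25 × 30 = 116235/2 ≈ 58117.5000.
Complete frames: 58117.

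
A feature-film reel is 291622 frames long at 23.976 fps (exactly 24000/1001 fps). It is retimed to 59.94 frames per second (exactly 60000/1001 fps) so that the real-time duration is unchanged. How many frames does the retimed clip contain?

729055 frames

Target frames = source frames × (target rate / source rate) = 291622 × (60000/1001)/(24000/1001) = 291622 × 5/2 = 729055.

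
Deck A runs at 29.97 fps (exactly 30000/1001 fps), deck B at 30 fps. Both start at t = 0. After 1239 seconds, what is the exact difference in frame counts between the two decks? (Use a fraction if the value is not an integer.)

5310/143 frames

A emits 30000/1001 × 1239 = 5310000/143 frames; B emits 30 × 1239 = 37170.
Difference = 5310/143 frames (≈ 37.1329); B is ahead of A.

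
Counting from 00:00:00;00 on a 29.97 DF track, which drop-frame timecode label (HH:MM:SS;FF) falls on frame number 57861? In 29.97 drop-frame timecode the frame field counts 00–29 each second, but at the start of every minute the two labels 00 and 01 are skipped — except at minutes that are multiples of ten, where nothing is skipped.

Ten DF minutes hold 17982 frames, so frame 57861 lies in block 3 (frames 53946–71927) with 3915 frames into that block.
The block's first minute is 1800 frames and the rest 1798 each; 3915 frames reaches minute 2, so 3 × 18 + 2 × 2 = 58 labels have been skipped so far.
Adding those back, label number 57861 + 58 = 57919 at 30 labels/s is 1930 s + 19 f = 0 h 32 min 10 s frame 19, i.e. 00:32:10;19.

00:32:10;19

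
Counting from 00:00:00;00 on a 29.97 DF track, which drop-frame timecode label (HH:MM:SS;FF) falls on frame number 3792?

00:02:06;16

Each 10-minute DF block holds 10 × 60 × 30 − 9 × 2 = 17982 frames. 3792 ÷ 17982 → 0 full blocks, remainder 3792.
Within the partial block the first minute is 1800 frames and each further minute 1798, so 2 further minute boundaries passed. Total skipped labels = 18 × 0 + 2 × 2 = 4.
Non-drop label index = 3792 + 4 = 3796; at 30 labels/s that is 00:02:06:16, i.e. DF 00:02:06;16.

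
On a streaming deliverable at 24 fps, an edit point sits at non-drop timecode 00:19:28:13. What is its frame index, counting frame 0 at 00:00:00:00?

28045

Total seconds to the label: (0 × 3600 + 19 × 60 + 28) = 1168.
Frame index = 1168 × 24 + 13 = 28045.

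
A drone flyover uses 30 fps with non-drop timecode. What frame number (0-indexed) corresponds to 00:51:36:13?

frame 92893

Total seconds to the label: (0 × 3600 + 51 × 60 + 36) = 3096.
Frame index = 3096 × 30 + 13 = 92893.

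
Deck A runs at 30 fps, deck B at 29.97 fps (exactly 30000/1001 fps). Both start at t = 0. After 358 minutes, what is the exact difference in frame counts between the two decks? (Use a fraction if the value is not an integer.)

644400/1001 frames

358 min = 21480 s.
A emits 30 × 21480 = 644400 frames; B emits 30000/1001 × 21480 = 644400000/1001.
Difference = 644400/1001 frames (≈ 643.7562); B is behind A.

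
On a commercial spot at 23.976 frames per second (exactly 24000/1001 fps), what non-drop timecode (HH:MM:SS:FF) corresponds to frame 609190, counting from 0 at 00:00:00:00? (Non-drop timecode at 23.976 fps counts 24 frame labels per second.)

07:03:02:22

609190 ÷ 24 = 25382 full seconds, remainder 22 frames.
25382 s = 7 h 3 min 2 s.
Timecode: 07:03:02:22.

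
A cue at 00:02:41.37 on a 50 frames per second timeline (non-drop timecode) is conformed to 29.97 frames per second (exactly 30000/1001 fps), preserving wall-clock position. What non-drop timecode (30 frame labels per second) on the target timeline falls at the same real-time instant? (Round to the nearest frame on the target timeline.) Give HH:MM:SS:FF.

00:02:41:17

Source frame index: (0×3600 + 2×60 + 41) × 50 + 37 = 8087.
Real time: 8087 / (50) = 8087/50 s.
Target frame: (8087/50) × (30000/1001) = 4852200/1001 ≈ 4847.353 → 4847.
At 30 labels/s: frame 4847 → 00:02:41:17.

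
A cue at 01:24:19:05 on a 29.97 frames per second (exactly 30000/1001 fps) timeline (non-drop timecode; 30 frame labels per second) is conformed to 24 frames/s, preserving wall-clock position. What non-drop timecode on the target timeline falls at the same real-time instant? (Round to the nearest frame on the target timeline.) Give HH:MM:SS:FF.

Source frame index: (1×3600 + 24×60 + 19) × 30 + 5 = 151775.
Real time: 151775 / (30000/1001) = 6077071/1200 s.
Target frame: (6077071/1200) × (24) = 6077071/50 ≈ 121541.420 → 121541.
At 24 labels/s: frame 121541 → 01:24:24:05.

01:24:24:05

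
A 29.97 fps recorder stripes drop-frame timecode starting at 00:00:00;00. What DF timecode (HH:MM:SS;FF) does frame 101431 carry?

Each 10-minute DF block holds 10 × 60 × 30 − 9 × 2 = 17982 frames. 101431 ÷ 17982 → 5 full blocks, remainder 11521.
Within the partial block the first minute is 1800 frames and each further minute 1798, so 6 further minute boundaries passed. Total skipped labels = 18 × 5 + 2 × 6 = 102.
Non-drop label index = 101431 + 102 = 101533; at 30 labels/s that is 00:56:24:13, i.e. DF 00:56:24;13.

00:56:24;13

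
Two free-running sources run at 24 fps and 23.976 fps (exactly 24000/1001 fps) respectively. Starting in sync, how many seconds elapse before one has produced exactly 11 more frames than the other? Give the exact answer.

11011/24 seconds

The gap grows by |24000/1001 − 24| = 24/1001 frames per second.
Time for a 11-frame gap: 11 ÷ (24/1001) = 11011/24 s.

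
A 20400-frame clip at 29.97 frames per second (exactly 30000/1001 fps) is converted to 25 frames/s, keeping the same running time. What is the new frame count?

17017 frames

Target frames = source frames × (target rate / source rate) = 20400 × (25)/(30000/1001) = 20400 × 1001/1200 = 17017.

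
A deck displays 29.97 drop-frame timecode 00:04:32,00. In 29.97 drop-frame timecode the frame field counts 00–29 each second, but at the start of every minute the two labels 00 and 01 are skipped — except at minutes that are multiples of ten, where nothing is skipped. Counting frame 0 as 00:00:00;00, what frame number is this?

Complete 10-minute blocks: 0, each 17982 frames → 0.
Remaining 4 whole minutes in the current block: 1800 + 3 × 1798 = 7194 frames.
Within the current minute: 32 × 30 + 0 − 2 = 958 (labels ;00/;01 skipped at this minute). Total = 0 + 7194 + 958 = 8152.

8152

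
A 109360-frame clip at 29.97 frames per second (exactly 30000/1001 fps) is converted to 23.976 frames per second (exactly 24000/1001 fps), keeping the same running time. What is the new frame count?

Frames at target rate = 109360 × (24000/1001) / (30000/1001) = 87488.

87488 frames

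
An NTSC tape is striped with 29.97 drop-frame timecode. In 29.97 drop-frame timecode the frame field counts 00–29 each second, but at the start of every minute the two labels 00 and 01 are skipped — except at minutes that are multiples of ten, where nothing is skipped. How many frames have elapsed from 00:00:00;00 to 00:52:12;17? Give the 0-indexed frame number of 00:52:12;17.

93883

Complete 10-minute blocks: 5, each 17982 frames → 89910.
Remaining 2 whole minutes in the current block: 1800 + 1 × 1798 = 3598 frames.
Within the current minute: 12 × 30 + 17 − 2 = 375 (labels ;00/;01 skipped at this minute). Total = 89910 + 3598 + 375 = 93883.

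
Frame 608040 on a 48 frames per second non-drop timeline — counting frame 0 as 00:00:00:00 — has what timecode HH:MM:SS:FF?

03:31:07:24

608040 ÷ 48 = 12667 full seconds, remainder 24 frames.
12667 s = 3 h 31 min 7 s.
Timecode: 03:31:07:24.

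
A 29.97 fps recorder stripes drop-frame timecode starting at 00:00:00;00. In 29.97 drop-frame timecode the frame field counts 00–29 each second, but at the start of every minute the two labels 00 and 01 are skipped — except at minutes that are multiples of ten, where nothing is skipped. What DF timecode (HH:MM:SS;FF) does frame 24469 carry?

Each 10-minute DF block holds 10 × 60 × 30 − 9 × 2 = 17982 frames. 24469 ÷ 17982 → 1 full block, remainder 6487.
Within the partial block the first minute is 1800 frames and each further minute 1798, so 3 further minute boundaries passed. Total skipped labels = 18 × 1 + 2 × 3 = 24.
Non-drop label index = 24469 + 24 = 24493; at 30 labels/s that is 00:13:36:13, i.e. DF 00:13:36;13.

00:13:36;13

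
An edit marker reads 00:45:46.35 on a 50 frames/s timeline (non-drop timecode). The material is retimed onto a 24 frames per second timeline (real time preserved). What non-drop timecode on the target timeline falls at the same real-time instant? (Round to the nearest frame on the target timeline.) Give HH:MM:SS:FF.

00:45:46:17

Source frame index: (0×3600 + 45×60 + 46) × 50 + 35 = 137335.
Real time: 137335 / (50) = 27467/10 s.
Target frame: (27467/10) × (24) = 329604/5 ≈ 65920.800 → 65921.
At 24 labels/s: frame 65921 → 00:45:46:17.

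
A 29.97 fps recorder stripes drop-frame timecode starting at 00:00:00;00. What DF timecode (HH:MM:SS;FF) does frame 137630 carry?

Each 10-minute DF block holds 10 × 60 × 30 − 9 × 2 = 17982 frames. 137630 ÷ 17982 → 7 full blocks, remainder 11756.
Within the partial block the first minute is 1800 frames and each further minute 1798, so 6 further minute boundaries passed. Total skipped labels = 18 × 7 + 2 × 6 = 138.
Non-drop label index = 137630 + 138 = 137768; at 30 labels/s that is 01:16:32:08, i.e. DF 01:16:32;08.

01:16:32;08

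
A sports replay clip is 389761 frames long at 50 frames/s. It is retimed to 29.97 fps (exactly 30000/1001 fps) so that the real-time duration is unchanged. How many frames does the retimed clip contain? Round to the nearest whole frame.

233623 frames

Frames at target rate = 389761 × (30000/1001) / (50) = 233856600/1001 ≈ 233622.977.
Nearest whole frame: 233623.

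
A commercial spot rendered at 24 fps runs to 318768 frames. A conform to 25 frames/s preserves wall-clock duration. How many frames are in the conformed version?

332050 frames

Target frames = source frames × (target rate / source rate) = 318768 × (25)/(24) = 318768 × 25/24 = 332050.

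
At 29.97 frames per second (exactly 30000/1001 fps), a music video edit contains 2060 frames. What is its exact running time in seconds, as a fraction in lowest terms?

103103/1500 seconds

Running time = 2060 ÷ (30000/1001) = 2060 × 1001/30000 = 103103/1500 s.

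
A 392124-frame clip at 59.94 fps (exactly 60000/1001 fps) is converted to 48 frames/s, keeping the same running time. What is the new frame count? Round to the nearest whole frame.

314013 frames

Frames at target rate = 392124 × (48) / (60000/1001) = 196258062/625 ≈ 314012.899.
Nearest whole frame: 314013.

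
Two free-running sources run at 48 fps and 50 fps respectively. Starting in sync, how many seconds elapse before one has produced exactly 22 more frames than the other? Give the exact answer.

The gap grows by |50 − 48| = 2 frames per second.
Time for a 22-frame gap: 22 ÷ (2) = 11 s.

11 seconds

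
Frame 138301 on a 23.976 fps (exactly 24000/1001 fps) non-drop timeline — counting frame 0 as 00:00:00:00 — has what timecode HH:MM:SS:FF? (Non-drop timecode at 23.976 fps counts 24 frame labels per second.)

138301 ÷ 24 = 5762 full seconds, remainder 13 frames.
5762 s = 1 h 36 min 2 s.
Timecode: 01:36:02:13.

01:36:02:13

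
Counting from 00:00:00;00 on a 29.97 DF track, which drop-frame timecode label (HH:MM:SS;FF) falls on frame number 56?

00:00:01;26

Each 10-minute DF block holds 10 × 60 × 30 − 9 × 2 = 17982 frames. 56 ÷ 17982 → 0 full blocks, remainder 56.
Within the partial block the first minute is 1800 frames and each further minute 1798, so 0 further minute boundaries passed. Total skipped labels = 18 × 0 + 2 × 0 = 0.
Non-drop label index = 56 + 0 = 56; at 30 labels/s that is 00:00:01:26, i.e. DF 00:00:01;26.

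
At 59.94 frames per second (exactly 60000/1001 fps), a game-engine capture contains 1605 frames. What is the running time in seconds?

26.77675 seconds

Running time = 1605 / (60000/1001) = 26.77675 s.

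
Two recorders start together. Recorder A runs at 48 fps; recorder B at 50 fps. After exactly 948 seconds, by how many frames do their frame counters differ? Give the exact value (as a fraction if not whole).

A emits 48 × 948 = 45504 frames; B emits 50 × 948 = 47400.
Difference = 1896 frames; B is ahead of A.

1896 frames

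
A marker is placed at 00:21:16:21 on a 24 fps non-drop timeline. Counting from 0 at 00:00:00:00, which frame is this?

Total seconds to the label: (0 × 3600 + 21 × 60 + 16) = 1276.
Frame index = 1276 × 24 + 21 = 30645.

30645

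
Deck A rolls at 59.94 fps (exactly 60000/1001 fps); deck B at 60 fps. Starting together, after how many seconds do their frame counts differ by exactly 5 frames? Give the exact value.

The gap grows by |60 − 60000/1001| = 60/1001 frames per second.
Time for a 5-frame gap: 5 ÷ (60/1001) = 1001/12 s.

1001/12 seconds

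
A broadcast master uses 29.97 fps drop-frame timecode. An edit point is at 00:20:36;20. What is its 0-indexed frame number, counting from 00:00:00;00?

37064

Complete 10-minute blocks: 2, each 17982 frames → 35964.
Remaining 0 whole minutes in the current block: 0 frames.
Within the current minute: 36 × 30 + 20 = 1100. Total = 35964 + 0 + 1100 = 37064.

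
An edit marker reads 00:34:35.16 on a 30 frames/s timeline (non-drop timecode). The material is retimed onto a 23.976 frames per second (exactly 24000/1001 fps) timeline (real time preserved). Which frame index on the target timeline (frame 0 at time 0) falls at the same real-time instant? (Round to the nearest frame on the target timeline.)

frame 49763

Source frame index: (0×3600 + 34×60 + 35) × 30 + 16 = 62266.
Real time: 62266 / (30) = 31133/15 s.
Target frame: (31133/15) × (24000/1001) = 49812800/1001 ≈ 49763.037 → 49763.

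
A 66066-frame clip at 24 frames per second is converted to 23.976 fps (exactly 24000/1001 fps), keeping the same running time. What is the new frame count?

66000 frames

Target frames = source frames × (target rate / source rate) = 66066 × (24000/1001)/(24) = 66066 × 1000/1001 = 66000.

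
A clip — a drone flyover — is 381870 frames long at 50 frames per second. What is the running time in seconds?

7637.4 seconds

Running time = 381870 / (50) = 7637.4 s.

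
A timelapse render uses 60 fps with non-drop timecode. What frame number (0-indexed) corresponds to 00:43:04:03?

Total seconds to the label: (0 × 3600 + 43 × 60 + 4) = 2584.
Frame index = 2584 × 60 + 3 = 155043.

155043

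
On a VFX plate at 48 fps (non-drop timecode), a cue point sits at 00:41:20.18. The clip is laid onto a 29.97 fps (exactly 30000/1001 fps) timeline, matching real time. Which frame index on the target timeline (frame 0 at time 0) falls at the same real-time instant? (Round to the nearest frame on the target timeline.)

Source frame index: (0×3600 + 41×60 + 20) × 48 + 18 = 119058.
Real time: 119058 / (48) = 19843/8 s.
Target frame: (19843/8) × (30000/1001) = 74411250/1001 ≈ 74336.913 → 74337.

frame 74337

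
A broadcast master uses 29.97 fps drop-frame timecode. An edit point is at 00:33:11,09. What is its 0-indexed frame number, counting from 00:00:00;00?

59679

As if non-drop at 30 labels/s: (0 × 3600 + 33 × 60 + 11) × 30 + 9 = 59739.
Minute boundaries passed: 33; those not divisible by 10: 33 − 3 = 30; dropped labels = 2 × 30 = 60.
Actual frame index = 59739 − 60 = 59679.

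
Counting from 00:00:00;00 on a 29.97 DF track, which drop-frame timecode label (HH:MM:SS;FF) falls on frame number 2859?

00:01:35;11

Each 10-minute DF block holds 10 × 60 × 30 − 9 × 2 = 17982 frames. 2859 ÷ 17982 → 0 full blocks, remainder 2859.
Within the partial block the first minute is 1800 frames and each further minute 1798, so 1 further minute boundary passed. Total skipped labels = 18 × 0 + 2 × 1 = 2.
Non-drop label index = 2859 + 2 = 2861; at 30 labels/s that is 00:01:35:11, i.e. DF 00:01:35;11.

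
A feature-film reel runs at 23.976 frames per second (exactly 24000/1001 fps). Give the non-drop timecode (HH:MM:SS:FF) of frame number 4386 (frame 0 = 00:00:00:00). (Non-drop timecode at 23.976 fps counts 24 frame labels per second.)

00:03:02:18

4386 ÷ 24 = 182 full seconds, remainder 18 frames.
182 s = 0 h 3 min 2 s.
Timecode: 00:03:02:18.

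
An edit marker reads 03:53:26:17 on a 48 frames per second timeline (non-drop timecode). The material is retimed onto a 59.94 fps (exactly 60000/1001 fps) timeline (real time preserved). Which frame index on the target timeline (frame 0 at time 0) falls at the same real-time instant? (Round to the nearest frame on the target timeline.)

frame 839542

Source frame index: (3×3600 + 53×60 + 26) × 48 + 17 = 672305.
Real time: 672305 / (48) = 672305/48 s.
Target frame: (672305/48) × (60000/1001) = 840381250/1001 ≈ 839541.708 → 839542.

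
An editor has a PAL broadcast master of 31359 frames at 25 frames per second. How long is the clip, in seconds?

1254.36 seconds

Running time = 31359 / (25) = 1254.36 s.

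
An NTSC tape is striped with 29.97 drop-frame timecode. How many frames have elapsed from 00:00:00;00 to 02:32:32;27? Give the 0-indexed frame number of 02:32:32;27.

Complete 10-minute blocks: 15, each 17982 frames → 269730.
Remaining 2 whole minutes in the current block: 1800 + 1 × 1798 = 3598 frames.
Within the current minute: 32 × 30 + 27 − 2 = 985 (labels ;00/;01 skipped at this minute). Total = 269730 + 3598 + 985 = 274313.

274313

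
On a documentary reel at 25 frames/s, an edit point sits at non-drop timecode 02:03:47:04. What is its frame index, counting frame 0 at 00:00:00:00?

185679

Total seconds to the label: (2 × 3600 + 3 × 60 + 47) = 7427.
Frame index = 7427 × 25 + 4 = 185679.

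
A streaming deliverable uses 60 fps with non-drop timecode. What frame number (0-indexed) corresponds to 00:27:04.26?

Total seconds to the label: (0 × 3600 + 27 × 60 + 4) = 1624.
Frame index = 1624 × 60 + 26 = 97466.

frame 97466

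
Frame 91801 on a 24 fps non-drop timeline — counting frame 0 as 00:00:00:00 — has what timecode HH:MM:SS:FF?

01:03:45:01

91801 ÷ 24 = 3825 full seconds, remainder 1 frame.
3825 s = 1 h 3 min 45 s.
Timecode: 01:03:45:01.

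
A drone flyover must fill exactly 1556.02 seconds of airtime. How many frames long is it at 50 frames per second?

Frames = 1556.02 × 50 = 77801.

77801 frames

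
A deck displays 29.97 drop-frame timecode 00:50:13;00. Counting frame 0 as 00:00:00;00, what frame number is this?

Complete 10-minute blocks: 5, each 17982 frames → 89910.
Remaining 0 whole minutes in the current block: 0 frames.
Within the current minute: 13 × 30 + 0 = 390. Total = 89910 + 0 + 390 = 90300.

90300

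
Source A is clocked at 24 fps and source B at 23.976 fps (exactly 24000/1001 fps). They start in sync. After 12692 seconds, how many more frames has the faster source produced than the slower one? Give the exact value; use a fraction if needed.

A emits 24 × 12692 = 304608 frames; B emits 24000/1001 × 12692 = 304608000/1001.
Difference = 304608/1001 frames (≈ 304.3037); B is behind A.

304608/1001 frames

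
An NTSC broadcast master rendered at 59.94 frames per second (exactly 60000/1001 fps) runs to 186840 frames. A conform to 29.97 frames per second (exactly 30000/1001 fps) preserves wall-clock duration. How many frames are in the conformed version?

Frames at target rate = 186840 × (30000/1001) / (60000/1001) = 93420.

93420 frames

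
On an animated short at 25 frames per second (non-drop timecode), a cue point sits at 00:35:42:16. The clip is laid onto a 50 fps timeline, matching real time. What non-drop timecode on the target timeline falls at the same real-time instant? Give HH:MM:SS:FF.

00:35:42:32

Source frame index: (0×3600 + 35×60 + 42) × 25 + 16 = 53566.
Real time: 53566 / (25) = 53566/25 s.
Target frame: (53566/25) × (50) = 107132.
At 50 labels/s: frame 107132 → 00:35:42:32.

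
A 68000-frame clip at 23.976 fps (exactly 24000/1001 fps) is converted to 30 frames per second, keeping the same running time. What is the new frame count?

Target frames = source frames × (target rate / source rate) = 68000 × (30)/(24000/1001) = 68000 × 1001/800 = 85085.

85085 frames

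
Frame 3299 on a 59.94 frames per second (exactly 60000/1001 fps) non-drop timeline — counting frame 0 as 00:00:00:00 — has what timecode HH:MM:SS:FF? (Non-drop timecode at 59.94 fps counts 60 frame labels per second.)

00:00:54:59

3299 ÷ 60 = 54 full seconds, remainder 59 frames.
54 s = 0 h 0 min 54 s.
Timecode: 00:00:54:59.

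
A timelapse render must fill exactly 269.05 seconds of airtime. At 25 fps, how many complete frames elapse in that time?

Frames = 269.05 × 25 = 26905/4 ≈ 6726.2500.
Complete frames: 6726.

6726 frames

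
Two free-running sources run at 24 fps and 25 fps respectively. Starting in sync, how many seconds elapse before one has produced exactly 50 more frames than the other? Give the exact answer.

The gap grows by |25 − 24| = 1 frame per second.
Time for a 50-frame gap: 50 ÷ (1) = 50 s.

50 seconds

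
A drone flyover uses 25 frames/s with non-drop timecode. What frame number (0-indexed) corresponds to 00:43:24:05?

frame 65105

Total seconds to the label: (0 × 3600 + 43 × 60 + 24) = 2604.
Frame index = 2604 × 25 + 5 = 65105.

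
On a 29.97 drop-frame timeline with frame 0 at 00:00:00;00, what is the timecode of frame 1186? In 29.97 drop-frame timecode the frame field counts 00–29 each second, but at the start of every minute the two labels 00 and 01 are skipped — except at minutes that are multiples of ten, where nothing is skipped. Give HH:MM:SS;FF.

00:00:39;16

Each 10-minute DF block holds 10 × 60 × 30 − 9 × 2 = 17982 frames. 1186 ÷ 17982 → 0 full blocks, remainder 1186.
Within the partial block the first minute is 1800 frames and each further minute 1798, so 0 further minute boundaries passed. Total skipped labels = 18 × 0 + 2 × 0 = 0.
Non-drop label index = 1186 + 0 = 1186; at 30 labels/s that is 00:00:39:16, i.e. DF 00:00:39;16.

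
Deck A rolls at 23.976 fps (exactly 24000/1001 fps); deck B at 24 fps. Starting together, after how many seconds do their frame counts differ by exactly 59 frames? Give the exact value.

The gap grows by |24 − 24000/1001| = 24/1001 frames per second.
Time for a 59-frame gap: 59 ÷ (24/1001) = 59059/24 s.

59059/24 seconds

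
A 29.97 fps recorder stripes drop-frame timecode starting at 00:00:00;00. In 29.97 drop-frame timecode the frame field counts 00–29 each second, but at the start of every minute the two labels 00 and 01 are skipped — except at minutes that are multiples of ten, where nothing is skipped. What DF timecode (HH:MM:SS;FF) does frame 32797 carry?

00:18:14;11

Ten DF minutes hold 17982 frames, so frame 32797 lies in block 1 (frames 17982–35963) with 14815 frames into that block.
The block's first minute is 1800 frames and the rest 1798 each; 14815 frames reaches minute 8, so 1 × 18 + 8 × 2 = 34 labels have been skipped so far.
Adding those back, label number 32797 + 34 = 32831 at 30 labels/s is 1094 s + 11 f = 0 h 18 min 14 s frame 11, i.e. 00:18:14;11.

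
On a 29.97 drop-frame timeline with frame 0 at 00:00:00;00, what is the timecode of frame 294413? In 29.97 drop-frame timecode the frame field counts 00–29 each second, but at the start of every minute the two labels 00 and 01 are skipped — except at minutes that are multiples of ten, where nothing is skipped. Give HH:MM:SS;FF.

02:43:43;17

Each 10-minute DF block holds 10 × 60 × 30 − 9 × 2 = 17982 frames. 294413 ÷ 17982 → 16 full blocks, remainder 6701.
Within the partial block the first minute is 1800 frames and each further minute 1798, so 3 further minute boundaries passed. Total skipped labels = 18 × 16 + 2 × 3 = 294.
Non-drop label index = 294413 + 294 = 294707; at 30 labels/s that is 02:43:43:17, i.e. DF 02:43:43;17.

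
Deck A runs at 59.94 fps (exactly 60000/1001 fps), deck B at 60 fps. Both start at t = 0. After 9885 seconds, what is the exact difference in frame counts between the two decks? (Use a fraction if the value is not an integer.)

A emits 60000/1001 × 9885 = 593100000/1001 frames; B emits 60 × 9885 = 593100.
Difference = 593100/1001 frames (≈ 592.5075); B is ahead of A.

593100/1001 frames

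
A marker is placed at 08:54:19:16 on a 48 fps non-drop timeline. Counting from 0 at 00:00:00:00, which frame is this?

frame 1538848

Total seconds to the label: (8 × 3600 + 54 × 60 + 19) = 32059.
Frame index = 32059 × 48 + 16 = 1538848.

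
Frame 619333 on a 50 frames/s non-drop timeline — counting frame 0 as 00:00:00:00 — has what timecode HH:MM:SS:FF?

03:26:26:33

619333 ÷ 50 = 12386 full seconds, remainder 33 frames.
12386 s = 3 h 26 min 26 s.
Timecode: 03:26:26:33.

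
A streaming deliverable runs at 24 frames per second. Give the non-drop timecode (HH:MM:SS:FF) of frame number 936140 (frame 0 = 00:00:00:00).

10:50:05:20

936140 ÷ 24 = 39005 full seconds, remainder 20 frames.
39005 s = 10 h 50 min 5 s.
Timecode: 10:50:05:20.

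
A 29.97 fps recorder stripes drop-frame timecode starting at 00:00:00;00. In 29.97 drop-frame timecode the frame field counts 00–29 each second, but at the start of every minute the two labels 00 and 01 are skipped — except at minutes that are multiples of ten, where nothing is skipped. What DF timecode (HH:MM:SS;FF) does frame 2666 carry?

00:01:28;28

Each 10-minute DF block holds 10 × 60 × 30 − 9 × 2 = 17982 frames. 2666 ÷ 17982 → 0 full blocks, remainder 2666.
Within the partial block the first minute is 1800 frames and each further minute 1798, so 1 further minute boundary passed. Total skipped labels = 18 × 0 + 2 × 1 = 2.
Non-drop label index = 2666 + 2 = 2668; at 30 labels/s that is 00:01:28:28, i.e. DF 00:01:28;28.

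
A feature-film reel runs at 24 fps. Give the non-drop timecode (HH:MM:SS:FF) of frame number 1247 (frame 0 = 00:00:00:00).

00:00:51:23

1247 ÷ 24 = 51 full seconds, remainder 23 frames.
51 s = 0 h 0 min 51 s.
Timecode: 00:00:51:23.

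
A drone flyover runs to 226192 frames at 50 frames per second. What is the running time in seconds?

4523.84 seconds

Running time = 226192 / (50) = 4523.84 s.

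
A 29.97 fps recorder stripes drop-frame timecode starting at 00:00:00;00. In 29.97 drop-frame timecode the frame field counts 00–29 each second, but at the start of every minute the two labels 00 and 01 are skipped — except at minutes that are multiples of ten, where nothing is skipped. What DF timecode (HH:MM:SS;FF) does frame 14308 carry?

Each 10-minute DF block holds 10 × 60 × 30 − 9 × 2 = 17982 frames. 14308 ÷ 17982 → 0 full blocks, remainder 14308.
Within the partial block the first minute is 1800 frames and each further minute 1798, so 7 further minute boundaries passed. Total skipped labels = 18 × 0 + 2 × 7 = 14.
Non-drop label index = 14308 + 14 = 14322; at 30 labels/s that is 00:07:57:12, i.e. DF 00:07:57;12.

00:07:57;12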